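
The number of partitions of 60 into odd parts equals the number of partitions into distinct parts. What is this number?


Computing partitions of 60 into odd parts (1, 3, 5, ...):
Using the generating function prod_{k>=0} 1/(1-x^(2k+1)),
the count is 10880

10880


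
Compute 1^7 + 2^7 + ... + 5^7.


This power sum has a closed form given by Faulhaber's formula
sum_{k=1}^{m} k^p = (1 / (p + 1)) * sum_{j=0}^{p} C(p + 1, j) B_j m^(p + 1 - j),
but for small m direct computation is fastest:
1 + 128 + 2187 + 16384 + 78125 = 96825.

96825


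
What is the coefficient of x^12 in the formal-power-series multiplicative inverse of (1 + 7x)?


The inverse is 1/(1 + 7x). Apply the geometric identity 1/(1 - y) = sum_{k>=0} y^k with y = -7x:
1/(1 + 7x) = sum_{k>=0} (-7)^k x^k.
So the coefficient of x^12 is (-7)^12 = 13841287201.

13841287201


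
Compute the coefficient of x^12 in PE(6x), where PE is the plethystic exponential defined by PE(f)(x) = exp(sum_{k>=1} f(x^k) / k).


With f(x) = 6x, the exponent is sum_{k>=1} 6 x^k / k = 6 * (-ln(1 - x)). Exponentiating:
PE(6x) = exp(-6 ln(1 - x)) = 1/(1 - x)^6.
By the negative binomial expansion, [x^n] 1/(1 - x)^6 = C(n + 5, 5).
For n = 12: C(17, 5) = 6188.

6188


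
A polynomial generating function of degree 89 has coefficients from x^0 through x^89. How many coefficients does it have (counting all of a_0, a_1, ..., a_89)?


A polynomial of degree 89 takes the form a_0 + a_1 x + ... + a_89 x^89.
The number of coefficients is 89 + 1 = 90.

90


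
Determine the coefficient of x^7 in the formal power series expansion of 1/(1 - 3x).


The geometric series identity gives 1/(1 - c x) = sum_{k>=0} c^k x^k, so the coefficient of x^k is c^k.
Here c = 3 and k = 7.
Computing: 3^7 = 2187

2187


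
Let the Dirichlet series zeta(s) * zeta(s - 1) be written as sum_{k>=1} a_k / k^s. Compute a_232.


Convolution gives a_k = sum_{d | k} d * 1 = sum_{d | k} d = sigma(k), the sum of positive divisors of k.
For k = 232, the divisors are 1, 2, 4, 8, 29, 58, 116, 232, so
sigma(232) = 1 + 2 + 4 + 8 + 29 + 58 + 116 + 232 = 450.

450


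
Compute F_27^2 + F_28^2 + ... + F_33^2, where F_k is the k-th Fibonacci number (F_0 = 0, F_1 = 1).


There is a standard identity sum_{k=0}^{N} F_k^2 = F_N * F_{N+1} (proved inductively from the telescoping relation F_k^2 = F_k F_{k+1} - F_{k-1} F_k). Then
sum_{k=27}^{33} F_k^2 = F_33 F_34 - F_26 F_27.
Computing: F_33 = 3524578, F_34 = 5702887, F_26 = 121393, F_27 = 196418.
Sum = 3524578 * 5702887 - 121393 * 196418 = 20076426286412.

20076426286412


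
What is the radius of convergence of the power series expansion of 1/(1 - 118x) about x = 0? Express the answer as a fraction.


Expanding 1/(1 - 118x) = sum_{k>=0} 118^k x^k, the series converges when |118x| < 1, i.e., |x| < 1/118.
So the radius of convergence is 1/118 = 1/118.

1/118


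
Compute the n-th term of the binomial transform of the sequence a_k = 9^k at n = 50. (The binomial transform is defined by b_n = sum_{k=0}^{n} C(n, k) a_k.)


With a_k = 9^k, b_n = sum_{k=0}^{n} C(n, k) 9^k = (1 + 9)^n by the binomial theorem.
For n = 50: (1 + 9)^50 = 10^50 = 100000000000000000000000000000000000000000000000000.

100000000000000000000000000000000000000000000000000


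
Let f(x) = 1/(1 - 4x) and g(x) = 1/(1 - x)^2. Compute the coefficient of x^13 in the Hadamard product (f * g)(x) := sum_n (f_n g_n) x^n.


f has coefficients f_k = 4^k. For g = 1/(1 - x)^2 the coefficient is g_k = C(k + 1, 1) = k + 1. The Hadamard coefficient is (f * g)_k = 4^k * (k + 1).
For k = 13: 4^13 * 14 = 67108864 * 14 = 939524096.

939524096


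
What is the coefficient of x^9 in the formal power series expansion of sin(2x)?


The Maclaurin series is sin(t) = sum_{k>=0} (-1)^k t^(2k+1) / (2k+1)!, so substituting t = 2x, only odd powers of x are nonzero, with coefficient of x^(2k+1) equal to (-1)^k 2^(2k+1) / (2k+1)!.
Write 9 = 2*4 + 1, giving the coefficient (-1)^4 * 2^9 / 9! = 512/362880 = 4/2835.

4/2835


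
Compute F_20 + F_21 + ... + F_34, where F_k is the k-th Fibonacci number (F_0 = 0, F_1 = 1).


Use the identity sum_{k=0}^{N} F_k = F_{N+2} - 1 (which follows from F_{k+2} - F_{k+1} = F_k). Then
sum_{k=20}^{34} F_k = (F_{36} - 1) - (F_{21} - 1) = F_{36} - F_{21}.
Computing: F_{36} = 14930352, F_{21} = 10946, so
Sum = 14930352 - 10946 = 14919406.

14919406


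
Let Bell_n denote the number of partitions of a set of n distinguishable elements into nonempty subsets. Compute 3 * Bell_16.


Bell_16 can be computed from the Bell triangle or from Dobinski's identity Bell_n = (1/e) * sum_{k>=0} k^n / k!.
Computing Bell_16 = 10480142147.
Then 3 * 10480142147 = 31440426441.

31440426441


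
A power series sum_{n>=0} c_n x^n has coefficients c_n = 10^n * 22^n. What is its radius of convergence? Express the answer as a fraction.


By the root test (Cauchy-Hadamard), the radius is R = 1 / limsup_n |c_n|^(1/n).
Here |c_n|^(1/n) = (10^n * 22^n)^(1/n) = 10 * 22 = 220 for all n.
So R = 1/220 = 1/220.

1/220


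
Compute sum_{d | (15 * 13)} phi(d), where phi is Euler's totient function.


First, 15 * 13 = 195. One classical identity is sum_{d | n} phi(d) = n (each k in [1, n] has a unique gcd with n, and among the k's with gcd(k, n) = n/d there are phi(d) of them). So the sum equals 195. We also verify directly:
Divisors of 195: 1, 3, 5, 13, 15, 39, 65, 195.
phi values: 1, 2, 4, 12, 8, 24, 48, 96.
Sum = 195.

195


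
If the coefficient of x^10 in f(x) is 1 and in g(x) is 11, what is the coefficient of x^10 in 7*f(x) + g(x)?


Scalar multiplication scales coefficients: 7 * 1 = 7.
Then add the g coefficient: 7 + 11
= 18

18


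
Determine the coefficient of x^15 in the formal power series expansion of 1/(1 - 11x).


The geometric series identity gives 1/(1 - c x) = sum_{k>=0} c^k x^k, so the coefficient of x^k is c^k.
Here c = 11 and k = 15.
Computing: 11^15 = 4177248169415651

4177248169415651


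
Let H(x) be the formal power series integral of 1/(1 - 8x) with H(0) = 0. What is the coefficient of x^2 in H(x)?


1/(1 - 8x) = sum_{k>=0} 8^k x^k. Integrating termwise with H(0) = 0:
H(x) = sum_{k>=0} 8^k x^(k+1) / (k+1) = sum_{m>=1} 8^(m-1) x^m / m.
For m = 2: 8^1/2 = 8/2 = 4.

4


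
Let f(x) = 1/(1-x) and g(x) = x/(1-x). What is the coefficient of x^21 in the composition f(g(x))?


First simplify the composition: f(g(x)) = 1/(1 - x/(1-x)) = (1-x)/((1-x) - x) = (1-x)/(1-2x).
Now extract the coefficient. Write (1-x)/(1-2x) = 1/(1-2x) - x/(1-2x).
The coefficient of x^n in 1/(1-2x) is 2^n, and in x/(1-2x) is 2^(n-1) (for n >= 1).
So the coefficient of x^21 is 2^21 - 2^20 = 2097152 - 1048576 = 1048576.

1048576


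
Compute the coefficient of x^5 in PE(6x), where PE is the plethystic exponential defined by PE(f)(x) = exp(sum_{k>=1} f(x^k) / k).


With f(x) = 6x, the exponent is sum_{k>=1} 6 x^k / k = 6 * (-ln(1 - x)). Exponentiating:
PE(6x) = exp(-6 ln(1 - x)) = 1/(1 - x)^6.
By the negative binomial expansion, [x^n] 1/(1 - x)^6 = C(n + 5, 5).
For n = 5: C(10, 5) = 252.

252


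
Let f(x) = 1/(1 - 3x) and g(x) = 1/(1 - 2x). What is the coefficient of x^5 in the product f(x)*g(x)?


The coefficient of x^n in f*g is the Cauchy product: sum_{k=0}^{n} a^k * b^(n-k).
With a=3, b=2, n=5:
sum_{k=0}^{5} 3^k * 2^(5-k)
= 665

665


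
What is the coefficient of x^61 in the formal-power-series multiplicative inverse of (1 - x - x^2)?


Let the inverse be f(x) = sum_{k>=0} a_k x^k. From f(x) * (1 - x - x^2) = 1 and matching coefficients:
 x^0: a_0 = 1.
 x^1: a_1 - a_0 = 0, so a_1 = 1.
 x^k (k >= 2): a_k - a_{k-1} - a_{k-2} = 0, i.e. a_k = a_{k-1} + a_{k-2}.
This is the Fibonacci-type recurrence shifted so that a_0 = a_1 = 1.
Iterating: a_0=1, a_1=1, a_2=2, a_3=3, a_4=5, a_5=8, a_6=13, a_7=21, a_8=34, a_9=55, ...
a_61 = 4052739537881.

4052739537881


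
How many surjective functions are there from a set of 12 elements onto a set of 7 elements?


By inclusion-exclusion on which target elements are missed, the number of surjections from an n-set onto a k-set is
surj(n, k) = sum_{j=0}^{k} (-1)^j C(k, j) (k - j)^n.
Equivalently surj(n, k) = k! * S(n, k), where S(n, k) is the Stirling number of the second kind.
For n = 12, k = 7:
S(12, 7) = 627396, so
surj = 7! * 627396 = 5040 * 627396 = 3162075840.

3162075840


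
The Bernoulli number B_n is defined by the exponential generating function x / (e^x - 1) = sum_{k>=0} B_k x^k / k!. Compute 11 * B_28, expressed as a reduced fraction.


Bernoulli numbers can also be computed recursively via B_0 = 1 and sum_{j=0}^{m} C(m+1, j) B_j = 0 for m >= 1. Odd-index Bernoulli numbers vanish for k >= 3.
Computing B_28 = -23749461029/870, so 11 * B_28 = 11 * -23749461029/870 = -261244071319/870.

-261244071319/870


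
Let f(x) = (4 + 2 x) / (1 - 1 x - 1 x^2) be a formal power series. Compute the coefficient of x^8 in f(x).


Write f(x) = sum_{k>=0} a_k x^k. Multiplying both sides by 1 - 1 x - 1 x^2 gives
(1 - 1 x - 1 x^2) sum_{k>=0} a_k x^k = 4 + 2 x.
Matching coefficients:
 x^0: a_0 = 4
 x^1: a_1 - 1 a_0 = 2  =>  a_1 = 1*4 + 2 = 6
 x^k (k >= 2): a_k = 1 a_{k-1} + 1 a_{k-2}.
Iterating: a_2 = 10, a_3 = 16, a_4 = 26, a_5 = 42, a_6 = 68, a_7 = 110, a_8 = 178.
So the coefficient of x^8 is 178.

178


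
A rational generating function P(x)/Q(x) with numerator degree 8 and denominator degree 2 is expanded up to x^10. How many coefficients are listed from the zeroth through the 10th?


Expanding up to x^10 gives the coefficients for x^0, x^1, ..., x^10.
That is 10 + 1 = 11 coefficients in total.

11


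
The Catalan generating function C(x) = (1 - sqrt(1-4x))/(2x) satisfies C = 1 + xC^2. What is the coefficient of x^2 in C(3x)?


Substituting x -> 3x scales the n-th coefficient by 3^n, so [x^2] C(3x) = 3^2 * C_2.
C_2 = C(2*2, 2)/(3) = 6/3 = 2.
So 3^2 * 2 = 9 * 2 = 18.

18


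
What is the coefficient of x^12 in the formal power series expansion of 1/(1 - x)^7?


The expansion 1/(1 - x)^r = sum_{k>=0} C(k + r - 1, r - 1) x^k follows from the multiset / negative-binomial theorem (or from repeated differentiation of the geometric series).
For r = 7 and k = 12:
C(18, 6) = 6402373705728000 / (720 * 479001600) = 18564.

18564


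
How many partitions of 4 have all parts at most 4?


Using the generating function (1-x)^(-1)(1-x^2)^(-1)...(1-x^4)^(-1),
the coefficient of x^4 counts these restricted partitions.
Result = 5

5


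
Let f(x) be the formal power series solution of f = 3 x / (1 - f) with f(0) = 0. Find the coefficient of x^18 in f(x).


Apply Lagrange inversion: f = 3 x * phi(f) with phi(t) = 1/(1 - t), so
[x^n] f = 3^n * (1/n) [t^(n-1)] phi(t)^n = 3^n * (1/n) [t^(n-1)] (1 - t)^(-n) = 3^n * (1/n) C(2n - 2, n - 1) = 3^n * C_{n-1}.
For n = 18: C_17 = C(34, 17) / 18 = 2333606220/18 = 129644790.
With the 3^18 = 387420489 factor, the coefficient is 387420489 * 129644790 = 50227047938102310.

50227047938102310


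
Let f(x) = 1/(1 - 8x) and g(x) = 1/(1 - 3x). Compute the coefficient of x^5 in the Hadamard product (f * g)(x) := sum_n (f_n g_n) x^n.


f has coefficients f_k = 8^k and g has coefficients g_k = 3^k, so the Hadamard product has coefficient (f*g)_k = 8^k * 3^k = 24^k.
For k = 5: 24^5 = 7962624.

7962624


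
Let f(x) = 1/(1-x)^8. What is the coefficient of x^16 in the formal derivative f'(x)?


Differentiate: d/dx [ 1/(1-x)^r ] = r / (1-x)^(r+1).
Here r = 8, so f'(x) = 8 / (1-x)^9.
The expansion of 1/(1-x)^(r+1) has coefficient of x^n equal to C(n+r, r).
So the coefficient of x^16 in f'(x) is
8 * C(24, 8) = 8 * 735471 = 5883768

5883768


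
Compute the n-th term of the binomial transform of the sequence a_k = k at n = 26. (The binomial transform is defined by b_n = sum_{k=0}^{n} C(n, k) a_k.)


With a_k = k, b_n = sum_{k=0}^{n} C(n, k) k. Using k * C(n, k) = n * C(n-1, k-1) gives b_n = n * sum_{k>=1} C(n-1, k-1) = n * 2^(n-1).
For n = 26: 26 * 2^25 = 26 * 33554432 = 872415232.

872415232


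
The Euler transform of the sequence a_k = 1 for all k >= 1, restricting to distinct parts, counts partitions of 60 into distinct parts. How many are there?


Partitions of 60 into distinct parts can be computed via generating function.
Product (1+x)(1+x^2)(1+x^3)...
The coefficient of x^60 = 10880

10880


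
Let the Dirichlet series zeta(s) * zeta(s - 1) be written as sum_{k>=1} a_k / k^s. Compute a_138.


Convolution gives a_k = sum_{d | k} d * 1 = sum_{d | k} d = sigma(k), the sum of positive divisors of k.
For k = 138, the divisors are 1, 2, 3, 6, 23, 46, 69, 138, so
sigma(138) = 1 + 2 + 3 + 6 + 23 + 46 + 69 + 138 = 288.

288


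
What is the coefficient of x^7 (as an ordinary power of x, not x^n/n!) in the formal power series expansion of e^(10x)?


The exponential series is e^y = sum_{k>=0} y^k / k!. Substituting y = 10x gives
e^(10x) = sum_{k>=0} 10^k x^k / k!.
So the coefficient of x^n is a^n/n! with a = 10, n = 7:
10^7 / 7! = 10000000/5040 = 125000/63

125000/63


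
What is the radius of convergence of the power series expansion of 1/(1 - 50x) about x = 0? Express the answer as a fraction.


Expanding 1/(1 - 50x) = sum_{k>=0} 50^k x^k, the series converges when |50x| < 1, i.e., |x| < 1/50.
So the radius of convergence is 1/50 = 1/50.

1/50


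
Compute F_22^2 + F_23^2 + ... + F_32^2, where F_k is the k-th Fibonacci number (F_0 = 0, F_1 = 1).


There is a standard identity sum_{k=0}^{N} F_k^2 = F_N * F_{N+1} (proved inductively from the telescoping relation F_k^2 = F_k F_{k+1} - F_{k-1} F_k). Then
sum_{k=22}^{32} F_k^2 = F_32 F_33 - F_21 F_22.
Computing: F_32 = 2178309, F_33 = 3524578, F_21 = 10946, F_22 = 17711.
Sum = 2178309 * 3524578 - 10946 * 17711 = 7677426113996.

7677426113996


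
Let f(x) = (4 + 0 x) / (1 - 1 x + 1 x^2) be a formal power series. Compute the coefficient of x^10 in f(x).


Write f(x) = sum_{k>=0} a_k x^k. Multiplying both sides by 1 - 1 x + 1 x^2 gives
(1 - 1 x + 1 x^2) sum_{k>=0} a_k x^k = 4 + 0 x.
Matching coefficients:
 x^0: a_0 = 4
 x^1: a_1 - 1 a_0 = 0  =>  a_1 = 1*4 + 0 = 4
 x^k (k >= 2): a_k = 1 a_{k-1} - 1 a_{k-2}.
Iterating: a_2 = 0, a_3 = -4, a_4 = -4, a_5 = 0, a_6 = 4, a_7 = 4, a_8 = 0, a_9 = -4, a_10 = -4.
So the coefficient of x^10 is -4.

-4


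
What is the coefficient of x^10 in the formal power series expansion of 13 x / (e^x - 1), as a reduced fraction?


The exponential generating function for Bernoulli numbers is
x / (e^x - 1) = sum_{k>=0} B_k x^k / k!.
So the coefficient of x^10 in 13 x / (e^x - 1) is 13 B_10 / 10!.
Computing: B_10 = 5/66, 10! = 3628800, giving
13 * 5/66 / 3628800 = 13/47900160.

13/47900160


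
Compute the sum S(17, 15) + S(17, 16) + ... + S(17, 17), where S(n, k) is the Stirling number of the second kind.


By definition, S(n, k) counts partitions of an n-set into exactly k nonempty blocks.
Computing row n = 17 for k = 15..17:
S(17, k): 7820, 136, 1
Sum = 7957.

7957


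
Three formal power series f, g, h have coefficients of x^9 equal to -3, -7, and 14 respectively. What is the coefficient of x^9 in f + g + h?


Series addition is componentwise:
-3 + -7 + 14
= 4

4


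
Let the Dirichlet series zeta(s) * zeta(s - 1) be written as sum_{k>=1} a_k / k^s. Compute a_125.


Convolution gives a_k = sum_{d | k} d * 1 = sum_{d | k} d = sigma(k), the sum of positive divisors of k.
For k = 125, the divisors are 1, 5, 25, 125, so
sigma(125) = 1 + 5 + 25 + 125 = 156.

156


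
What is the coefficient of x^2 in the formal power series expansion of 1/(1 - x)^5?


The expansion 1/(1 - x)^r = sum_{k>=0} C(k + r - 1, r - 1) x^k follows from the multiset / negative-binomial theorem (or from repeated differentiation of the geometric series).
For r = 5 and k = 2:
C(6, 4) = 720 / (24 * 2) = 15.

15


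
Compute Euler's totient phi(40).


phi(n) counts integers in [1, n] coprime to n. Using the multiplicative formula phi(n) = n * prod_{p | n} (1 - 1/p):
40 = 2^3 * 5, so
phi(40) = 40 * (1 - 1/2) * (1 - 1/5) = 16.

16


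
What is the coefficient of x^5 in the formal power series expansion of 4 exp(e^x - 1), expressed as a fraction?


exp(e^x - 1) is the exponential generating function for the Bell numbers Bell_k: exp(e^x - 1) = sum_{k>=0} Bell_k x^k / k!.
So the coefficient of x^5 in 4 exp(e^x - 1) is 4 Bell_5 / 5!.
Computing: Bell_5 = 52 and 5! = 120, giving
4 * 52/120 = 26/15.

26/15


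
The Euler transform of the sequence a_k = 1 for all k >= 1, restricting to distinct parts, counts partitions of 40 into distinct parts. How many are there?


Partitions of 40 into distinct parts can be computed via generating function.
Product (1+x)(1+x^2)(1+x^3)...
The coefficient of x^40 = 1113

1113


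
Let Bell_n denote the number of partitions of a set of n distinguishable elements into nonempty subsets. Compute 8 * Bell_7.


Bell_7 can be computed from the Bell triangle or from Dobinski's identity Bell_n = (1/e) * sum_{k>=0} k^n / k!.
Computing Bell_7 = 877.
Then 8 * 877 = 7016.

7016


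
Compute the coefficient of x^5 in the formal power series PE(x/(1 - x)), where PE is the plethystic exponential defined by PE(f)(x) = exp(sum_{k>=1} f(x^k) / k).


For f(x) = x/(1 - x) we have
sum_{k>=1} f(x^k) / k = sum_{k>=1} (1/k) * x^k / (1 - x^k) = sum_{k, m >= 1} x^(k m) / k,
which after exponentiating simplifies to
PE(x/(1 - x)) = prod_{k>=1} 1 / (1 - x^k).
This is the generating function for the partition function p(n), so the coefficient of x^5 is p(5).
Computing p(5) by dynamic programming over parts 1, 2, ..., 5: p(5) = 7.

7


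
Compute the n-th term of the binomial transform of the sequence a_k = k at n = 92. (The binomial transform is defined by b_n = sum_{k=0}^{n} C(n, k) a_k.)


With a_k = k, b_n = sum_{k=0}^{n} C(n, k) k. Using k * C(n, k) = n * C(n-1, k-1) gives b_n = n * sum_{k>=1} C(n-1, k-1) = n * 2^(n-1).
For n = 92: 92 * 2^91 = 92 * 2475880078570760549798248448 = 227780967228509970581438857216.

227780967228509970581438857216


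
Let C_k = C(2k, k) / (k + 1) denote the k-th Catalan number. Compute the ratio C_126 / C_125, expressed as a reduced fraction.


Using C_k = (2k)! / (k! (k+1)!), the ratio C_{k+1}/C_k simplifies to
C_{k+1}/C_k = [(2k+2)! / ((k+1)! (k+2)!)] * [k! (k+1)! / (2k)!]
 = (2k+2)(2k+1) / ((k+1)(k+2)) = 2(2k+1) / (k+2).
For k = 125: 2(2*125 + 1) / (125 + 2) = 502/127 = 502/127.

502/127


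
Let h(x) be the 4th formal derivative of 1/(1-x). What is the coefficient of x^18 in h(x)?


Differentiating 4 times: d^4/dx^4 [1/(1-x)] = 4!/(1-x)^5.
The expansion 1/(1-x)^5 = sum_{k>=0} C(k+4, 4) x^k, so the coefficient of x^n in 4!/(1-x)^5 is 4! * C(n+4, 4).
For n = 18: 24 * C(22, 4) = 24 * 7315 = 175560

175560


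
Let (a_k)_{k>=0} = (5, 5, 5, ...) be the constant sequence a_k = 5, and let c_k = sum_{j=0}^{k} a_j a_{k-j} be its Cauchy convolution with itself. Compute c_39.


Since a_j = 5 for all j >= 0, the convolution sum becomes
c_k = sum_{j=0}^{k} 5 * 5 = 25 * (k + 1).
Equivalently, the generating function of (a_k) is 5/(1 - x) and its square is 25/(1 - x)^2 = sum_{k>=0} 25(k + 1) x^k.
For k = 39: 25 * 40 = 1000.

1000


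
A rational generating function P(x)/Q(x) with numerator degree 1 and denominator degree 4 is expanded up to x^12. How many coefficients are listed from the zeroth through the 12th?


Expanding up to x^12 gives the coefficients for x^0, x^1, ..., x^12.
That is 12 + 1 = 13 coefficients in total.

13


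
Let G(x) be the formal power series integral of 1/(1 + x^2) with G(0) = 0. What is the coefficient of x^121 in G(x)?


1/(1 + x^2) = sum_{j>=0} (-1)^j x^(2j). Integrating termwise with G(0) = 0:
G(x) = sum_{j>=0} (-1)^j x^(2j+1) / (2j+1) = arctan(x).
Only odd powers are nonzero. For x^121 write 121 = 2*60 + 1, giving
(-1)^60 / 121 = 1/121 = 1/121.

1/121


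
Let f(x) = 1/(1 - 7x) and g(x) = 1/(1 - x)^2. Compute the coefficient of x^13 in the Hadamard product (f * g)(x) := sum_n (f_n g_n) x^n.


f has coefficients f_k = 7^k. For g = 1/(1 - x)^2 the coefficient is g_k = C(k + 1, 1) = k + 1. The Hadamard coefficient is (f * g)_k = 7^k * (k + 1).
For k = 13: 7^13 * 14 = 96889010407 * 14 = 1356446145698.

1356446145698


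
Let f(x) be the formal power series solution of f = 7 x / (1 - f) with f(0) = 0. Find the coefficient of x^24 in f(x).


Apply Lagrange inversion: f = 7 x * phi(f) with phi(t) = 1/(1 - t), so
[x^n] f = 7^n * (1/n) [t^(n-1)] phi(t)^n = 7^n * (1/n) [t^(n-1)] (1 - t)^(-n) = 7^n * (1/n) C(2n - 2, n - 1) = 7^n * C_{n-1}.
For n = 24: C_23 = C(46, 23) / 24 = 8233430727600/24 = 343059613650.
With the 7^24 = 191581231380566414401 factor, the coefficient is 191581231380566414401 * 343059613650 = 65723783220008370242572856173650.

65723783220008370242572856173650


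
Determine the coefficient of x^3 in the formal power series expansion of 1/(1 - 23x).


The geometric series identity gives 1/(1 - c x) = sum_{k>=0} c^k x^k, so the coefficient of x^k is c^k.
Here c = 23 and k = 3.
Computing: 23^3 = 12167

12167


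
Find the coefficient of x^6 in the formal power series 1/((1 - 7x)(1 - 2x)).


By partial fractions or Cauchy convolution:
The coefficient equals sum_{k=0}^{6} 7^k * 2^(6-k).
= 164683

164683


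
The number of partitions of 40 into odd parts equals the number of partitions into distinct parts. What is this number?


Computing partitions of 40 into odd parts (1, 3, 5, ...):
Using the generating function prod_{k>=0} 1/(1-x^(2k+1)),
the count is 1113

1113


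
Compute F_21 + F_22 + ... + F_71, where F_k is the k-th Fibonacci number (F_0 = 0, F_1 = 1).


Use the identity sum_{k=0}^{N} F_k = F_{N+2} - 1 (which follows from F_{k+2} - F_{k+1} = F_k). Then
sum_{k=21}^{71} F_k = (F_{73} - 1) - (F_{22} - 1) = F_{73} - F_{22}.
Computing: F_{73} = 806515533049393, F_{22} = 17711, so
Sum = 806515533049393 - 17711 = 806515533031682.

806515533031682


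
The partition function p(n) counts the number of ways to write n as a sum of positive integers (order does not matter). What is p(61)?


Using the generating function prod_{k>=1} 1/(1-x^k), we compute p(61).
By dynamic programming over parts 1 through 61:
p(61) = 1121505

1121505


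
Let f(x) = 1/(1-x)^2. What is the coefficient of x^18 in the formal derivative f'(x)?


Differentiate: d/dx [ 1/(1-x)^r ] = r / (1-x)^(r+1).
Here r = 2, so f'(x) = 2 / (1-x)^3.
The expansion of 1/(1-x)^(r+1) has coefficient of x^n equal to C(n+r, r).
So the coefficient of x^18 in f'(x) is
2 * C(20, 2) = 2 * 190 = 380

380


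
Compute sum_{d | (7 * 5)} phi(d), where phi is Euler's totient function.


First, 7 * 5 = 35. One classical identity is sum_{d | n} phi(d) = n (each k in [1, n] has a unique gcd with n, and among the k's with gcd(k, n) = n/d there are phi(d) of them). So the sum equals 35. We also verify directly:
Divisors of 35: 1, 5, 7, 35.
phi values: 1, 4, 6, 24.
Sum = 35.

35


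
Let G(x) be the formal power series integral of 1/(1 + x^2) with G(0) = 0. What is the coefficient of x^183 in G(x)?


1/(1 + x^2) = sum_{j>=0} (-1)^j x^(2j). Integrating termwise with G(0) = 0:
G(x) = sum_{j>=0} (-1)^j x^(2j+1) / (2j+1) = arctan(x).
Only odd powers are nonzero. For x^183 write 183 = 2*91 + 1, giving
(-1)^91 / 183 = -1/183 = -1/183.

-1/183


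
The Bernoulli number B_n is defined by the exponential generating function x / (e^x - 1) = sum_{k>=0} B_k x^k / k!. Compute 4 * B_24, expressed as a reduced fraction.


Bernoulli numbers can also be computed recursively via B_0 = 1 and sum_{j=0}^{m} C(m+1, j) B_j = 0 for m >= 1. Odd-index Bernoulli numbers vanish for k >= 3.
Computing B_24 = -236364091/2730, so 4 * B_24 = 4 * -236364091/2730 = -472728182/1365.

-472728182/1365


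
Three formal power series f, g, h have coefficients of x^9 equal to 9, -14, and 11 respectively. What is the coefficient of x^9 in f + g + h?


Series addition is componentwise:
9 + -14 + 11
= 6

6


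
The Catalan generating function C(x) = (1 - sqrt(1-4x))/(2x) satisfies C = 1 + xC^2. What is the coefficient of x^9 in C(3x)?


Substituting x -> 3x scales the n-th coefficient by 3^n, so [x^9] C(3x) = 3^9 * C_9.
C_9 = C(2*9, 9)/(10) = 48620/10 = 4862.
So 3^9 * 4862 = 19683 * 4862 = 95698746.

95698746


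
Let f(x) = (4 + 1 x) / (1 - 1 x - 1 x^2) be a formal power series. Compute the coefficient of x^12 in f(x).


Write f(x) = sum_{k>=0} a_k x^k. Multiplying both sides by 1 - 1 x - 1 x^2 gives
(1 - 1 x - 1 x^2) sum_{k>=0} a_k x^k = 4 + 1 x.
Matching coefficients:
 x^0: a_0 = 4
 x^1: a_1 - 1 a_0 = 1  =>  a_1 = 1*4 + 1 = 5
 x^k (k >= 2): a_k = 1 a_{k-1} + 1 a_{k-2}.
Iterating: a_2 = 9, a_3 = 14, a_4 = 23, a_5 = 37, a_6 = 60, a_7 = 97, a_8 = 157, a_9 = 254, a_10 = 411, a_11 = 665, a_12 = 1076.
So the coefficient of x^12 is 1076.

1076


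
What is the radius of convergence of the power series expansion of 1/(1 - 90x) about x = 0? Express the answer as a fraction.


Expanding 1/(1 - 90x) = sum_{k>=0} 90^k x^k, the series converges when |90x| < 1, i.e., |x| < 1/90.
So the radius of convergence is 1/90 = 1/90.

1/90


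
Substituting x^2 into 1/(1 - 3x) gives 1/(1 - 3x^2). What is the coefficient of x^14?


The coefficient of x^(2m) in 1/(1 - 3x^2) is 3^m.
With n = 14 = 2*7, the coefficient is 3^7 = 2187.

2187


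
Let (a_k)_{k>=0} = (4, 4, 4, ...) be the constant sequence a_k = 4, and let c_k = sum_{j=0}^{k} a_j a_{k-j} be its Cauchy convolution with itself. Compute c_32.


Since a_j = 4 for all j >= 0, the convolution sum becomes
c_k = sum_{j=0}^{k} 4 * 4 = 16 * (k + 1).
Equivalently, the generating function of (a_k) is 4/(1 - x) and its square is 16/(1 - x)^2 = sum_{k>=0} 16(k + 1) x^k.
For k = 32: 16 * 33 = 528.

528


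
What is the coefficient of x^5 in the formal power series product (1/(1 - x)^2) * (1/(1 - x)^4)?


Combine the factors: (1/(1 - x)^2) * (1/(1 - x)^4) = 1/(1 - x)^6.
Then use 1/(1 - x)^r = sum_{k>=0} C(k + r - 1, r - 1) x^k with r = 6 and k = 5:
C(10, 5) = 252.

252


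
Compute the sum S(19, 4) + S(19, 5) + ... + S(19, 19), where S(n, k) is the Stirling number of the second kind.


By definition, S(n, k) counts partitions of an n-set into exactly k nonempty blocks.
Computing row n = 19 for k = 4..19:
S(19, k): 11259666950, 147589284710, 693081601779, 1492924634839, 1709751003480, 1144614626805, 477297033785, 129413217791, 23466951300, 2892439160, 243577530, 13916778, 527136, 12597, 171, 1
Sum = 5832548494812.

5832548494812


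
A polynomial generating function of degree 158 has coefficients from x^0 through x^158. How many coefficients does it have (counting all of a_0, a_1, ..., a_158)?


A polynomial of degree 158 takes the form a_0 + a_1 x + ... + a_158 x^158.
The number of coefficients is 158 + 1 = 159.

159


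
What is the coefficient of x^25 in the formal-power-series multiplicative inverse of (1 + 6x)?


The inverse is 1/(1 + 6x). Apply the geometric identity 1/(1 - y) = sum_{k>=0} y^k with y = -6x:
1/(1 + 6x) = sum_{k>=0} (-6)^k x^k.
So the coefficient of x^25 is (-6)^25 = -28430288029929701376.

-28430288029929701376


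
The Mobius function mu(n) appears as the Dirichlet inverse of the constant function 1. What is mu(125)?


125 has a squared prime factor, so mu(125) = 0.
Factorization reveals a repeated prime.

0


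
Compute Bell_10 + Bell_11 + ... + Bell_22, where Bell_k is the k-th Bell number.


Recall Bell_k counts set partitions of a k-set (with Bell_0 = 1 by convention).
Bell_10 through Bell_22: 115975, 678570, 4213597, 27644437, 190899322, 1382958545, 10480142147, 82864869804, 682076806159, 5832742205057, 51724158235372, 474869816156751, 4506715738447323
Sum = 115975 + 678570 + 4213597 + 27644437 + 190899322 + 1382958545 + 10480142147 + 82864869804 + 682076806159 + 5832742205057 + 51724158235372 + 474869816156751 + 4506715738447323 = 5039919483373059.

5039919483373059


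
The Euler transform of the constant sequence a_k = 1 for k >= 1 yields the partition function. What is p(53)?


The Euler transform converts the sequence a_k = 1 into the number of integer partitions.
Using the recurrence or dynamic programming:
p(53) = 329931

329931


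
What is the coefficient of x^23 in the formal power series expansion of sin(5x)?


The Maclaurin series is sin(t) = sum_{k>=0} (-1)^k t^(2k+1) / (2k+1)!, so substituting t = 5x, only odd powers of x are nonzero, with coefficient of x^(2k+1) equal to (-1)^k 5^(2k+1) / (2k+1)!.
Write 23 = 2*11 + 1, giving the coefficient (-1)^11 * 5^23 / 23! = -11920928955078125/25852016738884976640000 = -19073486328125/41363226782215962624.

-19073486328125/41363226782215962624


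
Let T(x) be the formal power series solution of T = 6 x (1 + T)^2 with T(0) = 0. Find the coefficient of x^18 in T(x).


Apply the Lagrange inversion formula: if T = 6 x * phi(T) with phi(t) = (1 + t)^2, then [x^n] T = 6^n * (1/n) [t^(n-1)] phi(t)^n = 6^n * (1/n) [t^(n-1)] (1 + t)^(2n) = 6^n * (1/n) C(2n, n-1).
Using the identity C(2n, n-1) = C(2n, n) * n / (n+1), the unscaled factor equals C(2n, n) / (n+1) = C_n, the n-th Catalan number.
For n = 18: C_18 = C(36, 18) / 19 = 9075135300/19 = 477638700.
With the 6^18 = 101559956668416 factor, the coefficient is 101559956668416 * 477638700 = 48508965675158549299200.

48508965675158549299200


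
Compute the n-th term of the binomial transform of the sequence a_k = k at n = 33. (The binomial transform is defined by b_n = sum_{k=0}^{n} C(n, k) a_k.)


With a_k = k, b_n = sum_{k=0}^{n} C(n, k) k. Using k * C(n, k) = n * C(n-1, k-1) gives b_n = n * sum_{k>=1} C(n-1, k-1) = n * 2^(n-1).
For n = 33: 33 * 2^32 = 33 * 4294967296 = 141733920768.

141733920768


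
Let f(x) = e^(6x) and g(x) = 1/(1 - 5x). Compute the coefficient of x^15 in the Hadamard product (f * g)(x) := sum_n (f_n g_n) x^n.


Expanding: f_k = 6^k/k! (from e^(6x)) and g_k = 5^k (from 1/(1 - 5x)). So the Hadamard coefficient (f * g)_k = 6^k 5^k / k! = (30)^k / k!.
For k = 15: 30^15/15! = 14348907000000000000000/1307674368000 = 76886718750000/7007.

76886718750000/7007


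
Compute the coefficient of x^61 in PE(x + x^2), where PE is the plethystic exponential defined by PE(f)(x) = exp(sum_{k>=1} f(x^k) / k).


With f(x) = x + x^2, the exponent is sum_{k>=1} (x^k + x^(2k)) / k = -ln(1 - x) - ln(1 - x^2). Exponentiating:
PE(x + x^2) = 1 / ((1 - x)(1 - x^2)).
This is the generating function for partitions of n into parts of size 1 or 2. The number of 2's can be any j in 0..30, and the rest are 1's, so
[x^61] = floor(61/2) + 1 = 31.

31


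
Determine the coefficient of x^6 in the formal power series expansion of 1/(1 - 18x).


The geometric series identity gives 1/(1 - c x) = sum_{k>=0} c^k x^k, so the coefficient of x^k is c^k.
Here c = 18 and k = 6.
Computing: 18^6 = 34012224

34012224


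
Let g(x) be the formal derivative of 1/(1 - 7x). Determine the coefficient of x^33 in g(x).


Differentiate termwise: d/dx sum_{k>=0} 7^k x^k = sum_{k>=1} k 7^k x^(k-1) = sum_{j>=0} (j+1) 7^(j+1) x^j.
Equivalently, d/dx [1/(1 - 7x)] = 7/(1 - 7x)^2.
For j = 33: 34 * 7^34 = 34 * 54116956037952111668959660849 = 1839976505290371796744628468866.

1839976505290371796744628468866


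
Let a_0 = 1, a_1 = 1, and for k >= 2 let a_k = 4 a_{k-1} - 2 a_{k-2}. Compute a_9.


Iterating the recurrence forward:
a_0 = 1
a_1 = 1
a_2 = 4*1 - 2*1 = 2
a_3 = 4*2 - 2*1 = 6
a_4 = 4*6 - 2*2 = 20
a_5 = 4*20 - 2*6 = 68
a_6 = 4*68 - 2*20 = 232
a_7 = 4*232 - 2*68 = 792
a_8 = 4*792 - 2*232 = 2704
a_9 = 4*2704 - 2*792 = 9232
So a_9 = 9232.

9232


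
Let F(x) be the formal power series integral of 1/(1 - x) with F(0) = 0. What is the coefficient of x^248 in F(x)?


1/(1 - x) = sum_{k>=0} x^k. Integrating termwise and using F(0) = 0 gives
F(x) = sum_{k>=0} x^(k+1) / (k+1) = sum_{m>=1} x^m / m = -ln(1 - x).
So the coefficient of x^248 is 1/248 = 1/248.

1/248


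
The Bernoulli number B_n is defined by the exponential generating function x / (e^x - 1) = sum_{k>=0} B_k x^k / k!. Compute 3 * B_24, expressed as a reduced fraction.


Bernoulli numbers can also be computed recursively via B_0 = 1 and sum_{j=0}^{m} C(m+1, j) B_j = 0 for m >= 1. Odd-index Bernoulli numbers vanish for k >= 3.
Computing B_24 = -236364091/2730, so 3 * B_24 = 3 * -236364091/2730 = -236364091/910.

-236364091/910


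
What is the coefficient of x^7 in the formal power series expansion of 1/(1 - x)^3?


The negative binomial / multiset identity is
1/(1 - x)^r = sum_{k>=0} C(k + r - 1, r - 1) x^k.
Here r = 3 and k = 7, so the coefficient is
C(7 + 2, 2) = C(9, 2)
= 36

36


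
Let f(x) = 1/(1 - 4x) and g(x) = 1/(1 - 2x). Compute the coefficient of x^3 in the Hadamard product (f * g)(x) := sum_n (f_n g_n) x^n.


f has coefficients f_k = 4^k and g has coefficients g_k = 2^k, so the Hadamard product has coefficient (f*g)_k = 4^k * 2^k = 8^k.
For k = 3: 8^3 = 512.

512


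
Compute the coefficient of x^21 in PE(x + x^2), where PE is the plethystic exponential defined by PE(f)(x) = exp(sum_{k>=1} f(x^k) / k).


With f(x) = x + x^2, the exponent is sum_{k>=1} (x^k + x^(2k)) / k = -ln(1 - x) - ln(1 - x^2). Exponentiating:
PE(x + x^2) = 1 / ((1 - x)(1 - x^2)).
This is the generating function for partitions of n into parts of size 1 or 2. The number of 2's can be any j in 0..10, and the rest are 1's, so
[x^21] = floor(21/2) + 1 = 11.

11


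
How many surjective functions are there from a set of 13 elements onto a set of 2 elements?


By inclusion-exclusion on which target elements are missed, the number of surjections from an n-set onto a k-set is
surj(n, k) = sum_{j=0}^{k} (-1)^j C(k, j) (k - j)^n.
Equivalently surj(n, k) = k! * S(n, k), where S(n, k) is the Stirling number of the second kind.
For n = 13, k = 2:
S(13, 2) = 4095, so
surj = 2! * 4095 = 2 * 4095 = 8190.

8190


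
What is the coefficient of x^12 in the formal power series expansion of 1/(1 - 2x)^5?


The general identity 1/(1 - c x)^r = sum_{k>=0} c^k C(k + r - 1, r - 1) x^k follows by substituting y = c x into 1/(1 - y)^r = sum_{k>=0} C(k + r - 1, r - 1) y^k.
For c = 2, r = 5, k = 12:
2^12 * C(16, 4) = 4096 * 1820 = 7454720.

7454720


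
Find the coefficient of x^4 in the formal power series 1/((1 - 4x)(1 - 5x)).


By partial fractions or Cauchy convolution:
The coefficient equals sum_{k=0}^{4} 4^k * 5^(4-k).
= 2101

2101


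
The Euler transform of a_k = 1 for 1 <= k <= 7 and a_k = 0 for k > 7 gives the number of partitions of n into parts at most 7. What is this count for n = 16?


Partitions of 16 into parts at most 7:
Using generating function (1-x)^(-1)(1-x^2)^(-1)...(1-x^7)^(-1),
the coefficient of x^16 = 164

164


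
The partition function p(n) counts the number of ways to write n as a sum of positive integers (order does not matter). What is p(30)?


Using the generating function prod_{k>=1} 1/(1-x^k), we compute p(30).
By dynamic programming over parts 1 through 30:
p(30) = 5604

5604


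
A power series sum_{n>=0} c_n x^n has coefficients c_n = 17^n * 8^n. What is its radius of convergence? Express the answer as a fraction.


By the root test (Cauchy-Hadamard), the radius is R = 1 / limsup_n |c_n|^(1/n).
Here |c_n|^(1/n) = (17^n * 8^n)^(1/n) = 17 * 8 = 136 for all n.
So R = 1/136 = 1/136.

1/136


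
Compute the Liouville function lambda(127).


The Liouville function is lambda(k) = (-1)^Omega(k), where Omega(k) counts the prime factors of k with multiplicity.
Factoring: 127 = 127, so Omega(127) = 1.
lambda(127) = (-1)^1 = -1.

-1


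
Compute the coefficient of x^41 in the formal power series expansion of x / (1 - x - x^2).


Let f(x) = sum_{k>=0} a_k x^k. Multiplying f(x) * (1 - x - x^2) = x and matching coefficients gives a_0 = 0, a_1 = 1, and a_k = a_{k-1} + a_{k-2} for k >= 2. These are the Fibonacci numbers F_k.
Iterating from F_0 = 0, F_1 = 1:
F_0=0, F_1=1, F_2=1, F_3=2, F_4=3, F_5=5, F_6=8, F_7=13, F_8=21, F_9=34, ...
F_41 = 165580141.

165580141


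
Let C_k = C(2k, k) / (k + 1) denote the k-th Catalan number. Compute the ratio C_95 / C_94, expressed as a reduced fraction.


Using C_k = (2k)! / (k! (k+1)!), the ratio C_{k+1}/C_k simplifies to
C_{k+1}/C_k = [(2k+2)! / ((k+1)! (k+2)!)] * [k! (k+1)! / (2k)!]
 = (2k+2)(2k+1) / ((k+1)(k+2)) = 2(2k+1) / (k+2).
For k = 94: 2(2*94 + 1) / (94 + 2) = 378/96 = 63/16.

63/16


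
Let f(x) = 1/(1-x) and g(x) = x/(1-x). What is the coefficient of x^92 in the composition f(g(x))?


First simplify the composition: f(g(x)) = 1/(1 - x/(1-x)) = (1-x)/((1-x) - x) = (1-x)/(1-2x).
Now extract the coefficient. Write (1-x)/(1-2x) = 1/(1-2x) - x/(1-2x).
The coefficient of x^n in 1/(1-2x) is 2^n, and in x/(1-2x) is 2^(n-1) (for n >= 1).
So the coefficient of x^92 is 2^92 - 2^91 = 4951760157141521099596496896 - 2475880078570760549798248448 = 2475880078570760549798248448.

2475880078570760549798248448


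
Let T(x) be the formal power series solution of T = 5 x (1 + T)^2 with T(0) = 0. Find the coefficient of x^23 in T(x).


Apply the Lagrange inversion formula: if T = 5 x * phi(T) with phi(t) = (1 + t)^2, then [x^n] T = 5^n * (1/n) [t^(n-1)] phi(t)^n = 5^n * (1/n) [t^(n-1)] (1 + t)^(2n) = 5^n * (1/n) C(2n, n-1).
Using the identity C(2n, n-1) = C(2n, n) * n / (n+1), the unscaled factor equals C(2n, n) / (n+1) = C_n, the n-th Catalan number.
For n = 23: C_23 = C(46, 23) / 24 = 8233430727600/24 = 343059613650.
With the 5^23 = 11920928955078125 factor, the coefficient is 11920928955078125 * 343059613650 = 4089589281678199768066406250.

4089589281678199768066406250


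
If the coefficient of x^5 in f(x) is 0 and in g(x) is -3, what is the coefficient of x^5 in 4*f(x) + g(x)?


Scalar multiplication scales coefficients: 4 * 0 = 0.
Then add the g coefficient: 0 + -3
= -3

-3


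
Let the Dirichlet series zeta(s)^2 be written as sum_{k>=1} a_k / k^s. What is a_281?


The Dirichlet convolution of the constant function 1 with itself gives (1 * 1)(k) = sum_{d | k} 1 = d(k), the number of positive divisors of k.
Since zeta(s) = sum_{k>=1} 1/k^s, we have zeta(s)^2 = sum_{k>=1} d(k)/k^s, so a_k = d(k).
For k = 281: the divisors are 1, 281.
Count = 2.

2


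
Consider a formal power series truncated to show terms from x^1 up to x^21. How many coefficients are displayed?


From x^1 to x^21 inclusive, the count is 21 - 1 + 1 = 21.

21


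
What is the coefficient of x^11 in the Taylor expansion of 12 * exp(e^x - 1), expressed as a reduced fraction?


exp(e^x - 1) = sum_{k>=0} Bell_k x^k / k!, where Bell_k is the k-th Bell number.
So the coefficient of x^11 is 12 * Bell_11 / 11!.
Computing: Bell_11 = 678570 and 11! = 39916800, giving
12 * 678570/39916800 = 22619/110880.

22619/110880


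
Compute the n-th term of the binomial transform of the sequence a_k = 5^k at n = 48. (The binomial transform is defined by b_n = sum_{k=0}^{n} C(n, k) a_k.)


With a_k = 5^k, b_n = sum_{k=0}^{n} C(n, k) 5^k = (1 + 5)^n by the binomial theorem.
For n = 48: (1 + 5)^48 = 6^48 = 22452257707354557240087211123792674816.

22452257707354557240087211123792674816


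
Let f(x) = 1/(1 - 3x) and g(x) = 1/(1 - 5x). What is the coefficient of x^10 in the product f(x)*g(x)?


The coefficient of x^n in f*g is the Cauchy product: sum_{k=0}^{n} a^k * b^(n-k).
With a=3, b=5, n=10:
sum_{k=0}^{10} 3^k * 5^(10-k)
= 24325489

24325489


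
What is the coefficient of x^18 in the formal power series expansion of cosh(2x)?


The Maclaurin series is cosh(t) = sum_{m>=0} t^(2m) / (2m)!, so substituting t = 2x, only even powers of x are nonzero, with coefficient of x^(2m) equal to 2^(2m) / (2m)!.
For x^18 the coefficient is 2^18/18! = 262144/6402373705728000 = 4/97692469875.

4/97692469875


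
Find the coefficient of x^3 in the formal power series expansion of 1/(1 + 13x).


Write 1/(1 + c x) = 1/(1 - (-c) x) and apply the geometric-series identity
1/(1 - y) = sum_{k>=0} y^k to get 1/(1 + c x) = sum_{k>=0} (-c)^k x^k.
So the coefficient of x^k is (-c)^k = (-1)^k * c^k.
Here c = 13 and k = 3:
(-13)^3 = -1 * 2197 = -2197

-2197


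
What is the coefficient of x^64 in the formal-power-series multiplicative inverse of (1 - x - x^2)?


Let the inverse be f(x) = sum_{k>=0} a_k x^k. From f(x) * (1 - x - x^2) = 1 and matching coefficients:
 x^0: a_0 = 1.
 x^1: a_1 - a_0 = 0, so a_1 = 1.
 x^k (k >= 2): a_k - a_{k-1} - a_{k-2} = 0, i.e. a_k = a_{k-1} + a_{k-2}.
This is the Fibonacci-type recurrence shifted so that a_0 = a_1 = 1.
Iterating: a_0=1, a_1=1, a_2=2, a_3=3, a_4=5, a_5=8, a_6=13, a_7=21, a_8=34, a_9=55, ...
a_64 = 17167680177565.

17167680177565
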